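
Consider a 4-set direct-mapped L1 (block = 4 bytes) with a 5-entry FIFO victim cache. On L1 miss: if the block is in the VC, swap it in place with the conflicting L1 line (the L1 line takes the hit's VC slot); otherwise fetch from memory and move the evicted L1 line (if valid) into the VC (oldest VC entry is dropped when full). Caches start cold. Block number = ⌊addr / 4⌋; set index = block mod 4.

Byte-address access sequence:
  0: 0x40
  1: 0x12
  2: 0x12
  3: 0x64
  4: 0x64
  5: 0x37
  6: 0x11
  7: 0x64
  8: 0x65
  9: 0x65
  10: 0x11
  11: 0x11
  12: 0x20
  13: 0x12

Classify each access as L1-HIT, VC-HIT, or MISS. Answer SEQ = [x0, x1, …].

SEQ = [MISS, MISS, L1-HIT, MISS, L1-HIT, MISS, L1-HIT, VC-HIT, L1-HIT, L1-HIT, L1-HIT, L1-HIT, MISS, VC-HIT]

#0 0x40→b16/s0 MISS; vc=[]
#1 0x12→b4/s0 MISS; vc=[16]
#2 0x12→b4/s0 L1-HIT; vc=[16]
#3 0x64→b25/s1 MISS; vc=[16]
#4 0x64→b25/s1 L1-HIT; vc=[16]
#5 0x37→b13/s1 MISS; vc=[16,25]
#6 0x11→b4/s0 L1-HIT; vc=[16,25]
#7 0x64→b25/s1 VC-HIT; vc=[16,13]
#8 0x65→b25/s1 L1-HIT; vc=[16,13]
#9 0x65→b25/s1 L1-HIT; vc=[16,13]
#10 0x11→b4/s0 L1-HIT; vc=[16,13]
#11 0x11→b4/s0 L1-HIT; vc=[16,13]
#12 0x20→b8/s0 MISS; vc=[16,13,4]
#13 0x12→b4/s0 VC-HIT; vc=[16,13,8]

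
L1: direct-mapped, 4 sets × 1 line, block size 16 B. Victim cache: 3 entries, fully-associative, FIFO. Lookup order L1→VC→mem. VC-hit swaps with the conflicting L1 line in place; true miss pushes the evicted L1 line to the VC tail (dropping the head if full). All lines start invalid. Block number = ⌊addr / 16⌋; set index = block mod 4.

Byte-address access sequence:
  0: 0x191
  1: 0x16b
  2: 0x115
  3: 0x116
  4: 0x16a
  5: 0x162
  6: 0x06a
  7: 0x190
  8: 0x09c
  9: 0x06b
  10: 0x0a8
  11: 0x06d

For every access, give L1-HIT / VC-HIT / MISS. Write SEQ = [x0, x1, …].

SEQ = [MISS, MISS, MISS, L1-HIT, L1-HIT, L1-HIT, MISS, VC-HIT, MISS, L1-HIT, MISS, VC-HIT]

#0 0x191→b25/s1 MISS; vc=[]
#1 0x16b→b22/s2 MISS; vc=[]
#2 0x115→b17/s1 MISS; vc=[25]
#3 0x116→b17/s1 L1-HIT; vc=[25]
#4 0x16a→b22/s2 L1-HIT; vc=[25]
#5 0x162→b22/s2 L1-HIT; vc=[25]
#6 0x6a→b6/s2 MISS; vc=[25,22]
#7 0x190→b25/s1 VC-HIT; vc=[17,22]
#8 0x9c→b9/s1 MISS; vc=[17,22,25]
#9 0x6b→b6/s2 L1-HIT; vc=[17,22,25]
#10 0xa8→b10/s2 MISS; vc=[22,25,6]
#11 0x6d→b6/s2 VC-HIT; vc=[22,25,10]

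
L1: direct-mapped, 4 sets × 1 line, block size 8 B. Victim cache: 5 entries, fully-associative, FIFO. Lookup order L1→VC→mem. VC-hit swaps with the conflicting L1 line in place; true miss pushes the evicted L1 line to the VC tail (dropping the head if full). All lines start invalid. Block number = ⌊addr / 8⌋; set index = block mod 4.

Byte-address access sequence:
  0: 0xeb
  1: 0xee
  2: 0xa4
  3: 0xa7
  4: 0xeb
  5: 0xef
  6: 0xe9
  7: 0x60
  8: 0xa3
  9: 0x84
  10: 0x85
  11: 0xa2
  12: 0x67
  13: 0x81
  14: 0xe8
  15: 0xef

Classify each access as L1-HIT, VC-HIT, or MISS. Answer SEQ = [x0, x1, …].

#0 0xeb→b29/s1 MISS; vc=[]
#1 0xee→b29/s1 L1-HIT; vc=[]
#2 0xa4→b20/s0 MISS; vc=[]
#3 0xa7→b20/s0 L1-HIT; vc=[]
#4 0xeb→b29/s1 L1-HIT; vc=[]
#5 0xef→b29/s1 L1-HIT; vc=[]
#6 0xe9→b29/s1 L1-HIT; vc=[]
#7 0x60→b12/s0 MISS; vc=[20]
#8 0xa3→b20/s0 VC-HIT; vc=[12]
#9 0x84→b16/s0 MISS; vc=[12,20]
#10 0x85→b16/s0 L1-HIT; vc=[12,20]
#11 0xa2→b20/s0 VC-HIT; vc=[12,16]
#12 0x67→b12/s0 VC-HIT; vc=[20,16]
#13 0x81→b16/s0 VC-HIT; vc=[20,12]
#14 0xe8→b29/s1 L1-HIT; vc=[20,12]
#15 0xef→b29/s1 L1-HIT; vc=[20,12]

SEQ = [MISS, L1-HIT, MISS, L1-HIT, L1-HIT, L1-HIT, L1-HIT, MISS, VC-HIT, MISS, L1-HIT, VC-HIT, VC-HIT, VC-HIT, L1-HIT, L1-HIT]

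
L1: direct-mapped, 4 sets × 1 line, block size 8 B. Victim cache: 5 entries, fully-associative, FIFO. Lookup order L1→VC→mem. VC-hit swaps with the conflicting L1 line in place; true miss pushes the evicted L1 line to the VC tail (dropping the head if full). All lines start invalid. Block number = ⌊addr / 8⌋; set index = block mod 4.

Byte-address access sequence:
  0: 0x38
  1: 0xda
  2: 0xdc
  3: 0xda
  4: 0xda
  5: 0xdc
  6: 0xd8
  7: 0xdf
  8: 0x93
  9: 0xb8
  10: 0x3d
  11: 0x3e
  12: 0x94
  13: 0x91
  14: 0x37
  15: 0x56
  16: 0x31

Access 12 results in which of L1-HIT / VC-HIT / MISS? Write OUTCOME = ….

OUTCOME = L1-HIT

  [0] addr=0x38 blk=7 s=3: MISS | VC []
  [1] addr=0xda blk=27 s=3: MISS | VC [7]
  [2] addr=0xdc blk=27 s=3: L1-HIT | VC [7]
  [3] addr=0xda blk=27 s=3: L1-HIT | VC [7]
  [4] addr=0xda blk=27 s=3: L1-HIT | VC [7]
  [5] addr=0xdc blk=27 s=3: L1-HIT | VC [7]
  [6] addr=0xd8 blk=27 s=3: L1-HIT | VC [7]
  [7] addr=0xdf blk=27 s=3: L1-HIT | VC [7]
  [8] addr=0x93 blk=18 s=2: MISS | VC [7]
  [9] addr=0xb8 blk=23 s=3: MISS | VC [7, 27]
  [10] addr=0x3d blk=7 s=3: VC-HIT | VC [23, 27]
  [11] addr=0x3e blk=7 s=3: L1-HIT | VC [23, 27]
  [12] addr=0x94 blk=18 s=2: L1-HIT | VC [23, 27]
  [13] addr=0x91 blk=18 s=2: L1-HIT | VC [23, 27]
  [14] addr=0x37 blk=6 s=2: MISS | VC [23, 27, 18]
  [15] addr=0x56 blk=10 s=2: MISS | VC [23, 27, 18, 6]
  [16] addr=0x31 blk=6 s=2: VC-HIT | VC [23, 27, 18, 10]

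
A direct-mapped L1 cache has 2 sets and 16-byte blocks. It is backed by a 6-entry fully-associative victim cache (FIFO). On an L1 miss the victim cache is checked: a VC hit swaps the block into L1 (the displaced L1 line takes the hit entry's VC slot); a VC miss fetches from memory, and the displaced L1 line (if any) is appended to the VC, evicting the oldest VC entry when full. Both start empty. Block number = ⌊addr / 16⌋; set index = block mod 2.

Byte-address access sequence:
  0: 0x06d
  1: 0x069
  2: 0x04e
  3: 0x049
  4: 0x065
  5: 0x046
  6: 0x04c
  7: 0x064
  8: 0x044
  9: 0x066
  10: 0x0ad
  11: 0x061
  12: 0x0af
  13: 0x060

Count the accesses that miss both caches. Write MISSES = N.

MISSES = 3

0: 0x6d (blk 6, set 0) → MISS  vc=[]
1: 0x69 (blk 6, set 0) → L1-HIT  vc=[]
2: 0x4e (blk 4, set 0) → MISS  vc=[6]
3: 0x49 (blk 4, set 0) → L1-HIT  vc=[6]
4: 0x65 (blk 6, set 0) → VC-HIT  vc=[4]
5: 0x46 (blk 4, set 0) → VC-HIT  vc=[6]
6: 0x4c (blk 4, set 0) → L1-HIT  vc=[6]
7: 0x64 (blk 6, set 0) → VC-HIT  vc=[4]
8: 0x44 (blk 4, set 0) → VC-HIT  vc=[6]
9: 0x66 (blk 6, set 0) → VC-HIT  vc=[4]
10: 0xad (blk 10, set 0) → MISS  vc=[4, 6]
11: 0x61 (blk 6, set 0) → VC-HIT  vc=[4, 10]
12: 0xaf (blk 10, set 0) → VC-HIT  vc=[4, 6]
13: 0x60 (blk 6, set 0) → VC-HIT  vc=[4, 10]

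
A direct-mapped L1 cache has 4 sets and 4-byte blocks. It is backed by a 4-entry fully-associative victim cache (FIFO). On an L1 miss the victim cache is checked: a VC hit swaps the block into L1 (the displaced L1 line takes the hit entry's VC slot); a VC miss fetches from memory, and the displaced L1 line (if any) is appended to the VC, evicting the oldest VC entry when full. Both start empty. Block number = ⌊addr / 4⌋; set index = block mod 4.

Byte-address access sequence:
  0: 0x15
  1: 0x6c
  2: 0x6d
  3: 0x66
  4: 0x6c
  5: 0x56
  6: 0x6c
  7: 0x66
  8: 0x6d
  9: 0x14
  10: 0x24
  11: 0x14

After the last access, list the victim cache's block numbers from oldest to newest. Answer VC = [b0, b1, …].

#0 0x15→b5/s1 MISS; vc=[]
#1 0x6c→b27/s3 MISS; vc=[]
#2 0x6d→b27/s3 L1-HIT; vc=[]
#3 0x66→b25/s1 MISS; vc=[5]
#4 0x6c→b27/s3 L1-HIT; vc=[5]
#5 0x56→b21/s1 MISS; vc=[5,25]
#6 0x6c→b27/s3 L1-HIT; vc=[5,25]
#7 0x66→b25/s1 VC-HIT; vc=[5,21]
#8 0x6d→b27/s3 L1-HIT; vc=[5,21]
#9 0x14→b5/s1 VC-HIT; vc=[25,21]
#10 0x24→b9/s1 MISS; vc=[25,21,5]
#11 0x14→b5/s1 VC-HIT; vc=[25,21,9]

VC = [25, 21, 9]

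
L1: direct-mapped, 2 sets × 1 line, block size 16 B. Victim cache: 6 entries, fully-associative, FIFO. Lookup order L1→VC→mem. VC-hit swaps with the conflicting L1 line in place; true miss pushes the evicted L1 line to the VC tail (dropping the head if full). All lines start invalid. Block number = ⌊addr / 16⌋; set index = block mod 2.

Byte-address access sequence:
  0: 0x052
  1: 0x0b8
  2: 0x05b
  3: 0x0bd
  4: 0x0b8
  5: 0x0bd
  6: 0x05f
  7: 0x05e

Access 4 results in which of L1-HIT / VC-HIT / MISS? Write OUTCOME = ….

  [0] addr=0x52 blk=5 s=1: MISS | VC []
  [1] addr=0xb8 blk=11 s=1: MISS | VC [5]
  [2] addr=0x5b blk=5 s=1: VC-HIT | VC [11]
  [3] addr=0xbd blk=11 s=1: VC-HIT | VC [5]
  [4] addr=0xb8 blk=11 s=1: L1-HIT | VC [5]
  [5] addr=0xbd blk=11 s=1: L1-HIT | VC [5]
  [6] addr=0x5f blk=5 s=1: VC-HIT | VC [11]
  [7] addr=0x5e blk=5 s=1: L1-HIT | VC [11]

OUTCOME = L1-HIT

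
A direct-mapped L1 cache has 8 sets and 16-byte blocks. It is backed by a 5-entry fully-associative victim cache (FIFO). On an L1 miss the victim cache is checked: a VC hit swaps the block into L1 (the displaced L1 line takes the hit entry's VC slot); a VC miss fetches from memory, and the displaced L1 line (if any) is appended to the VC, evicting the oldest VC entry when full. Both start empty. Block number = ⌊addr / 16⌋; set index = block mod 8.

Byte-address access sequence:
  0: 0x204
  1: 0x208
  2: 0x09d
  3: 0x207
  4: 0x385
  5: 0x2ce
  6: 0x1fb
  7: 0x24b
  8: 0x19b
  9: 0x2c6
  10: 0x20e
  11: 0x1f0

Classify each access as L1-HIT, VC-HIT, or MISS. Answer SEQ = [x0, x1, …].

SEQ = [MISS, L1-HIT, MISS, L1-HIT, MISS, MISS, MISS, MISS, MISS, VC-HIT, VC-HIT, L1-HIT]

  [0] addr=0x204 blk=32 s=0: MISS | VC []
  [1] addr=0x208 blk=32 s=0: L1-HIT | VC []
  [2] addr=0x9d blk=9 s=1: MISS | VC []
  [3] addr=0x207 blk=32 s=0: L1-HIT | VC []
  [4] addr=0x385 blk=56 s=0: MISS | VC [32]
  [5] addr=0x2ce blk=44 s=4: MISS | VC [32]
  [6] addr=0x1fb blk=31 s=7: MISS | VC [32]
  [7] addr=0x24b blk=36 s=4: MISS | VC [32, 44]
  [8] addr=0x19b blk=25 s=1: MISS | VC [32, 44, 9]
  [9] addr=0x2c6 blk=44 s=4: VC-HIT | VC [32, 36, 9]
  [10] addr=0x20e blk=32 s=0: VC-HIT | VC [56, 36, 9]
  [11] addr=0x1f0 blk=31 s=7: L1-HIT | VC [56, 36, 9]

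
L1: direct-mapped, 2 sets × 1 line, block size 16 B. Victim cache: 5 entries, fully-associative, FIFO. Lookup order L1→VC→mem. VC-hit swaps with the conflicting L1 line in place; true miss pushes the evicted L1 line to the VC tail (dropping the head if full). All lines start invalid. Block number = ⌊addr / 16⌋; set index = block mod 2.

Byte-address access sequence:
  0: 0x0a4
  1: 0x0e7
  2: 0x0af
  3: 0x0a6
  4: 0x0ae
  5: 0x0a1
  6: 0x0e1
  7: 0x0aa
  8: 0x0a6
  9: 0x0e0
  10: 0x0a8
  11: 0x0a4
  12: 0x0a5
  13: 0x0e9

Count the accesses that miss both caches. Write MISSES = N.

MISSES = 2

  [0] addr=0xa4 blk=10 s=0: MISS | VC []
  [1] addr=0xe7 blk=14 s=0: MISS | VC [10]
  [2] addr=0xaf blk=10 s=0: VC-HIT | VC [14]
  [3] addr=0xa6 blk=10 s=0: L1-HIT | VC [14]
  [4] addr=0xae blk=10 s=0: L1-HIT | VC [14]
  [5] addr=0xa1 blk=10 s=0: L1-HIT | VC [14]
  [6] addr=0xe1 blk=14 s=0: VC-HIT | VC [10]
  [7] addr=0xaa blk=10 s=0: VC-HIT | VC [14]
  [8] addr=0xa6 blk=10 s=0: L1-HIT | VC [14]
  [9] addr=0xe0 blk=14 s=0: VC-HIT | VC [10]
  [10] addr=0xa8 blk=10 s=0: VC-HIT | VC [14]
  [11] addr=0xa4 blk=10 s=0: L1-HIT | VC [14]
  [12] addr=0xa5 blk=10 s=0: L1-HIT | VC [14]
  [13] addr=0xe9 blk=14 s=0: VC-HIT | VC [10]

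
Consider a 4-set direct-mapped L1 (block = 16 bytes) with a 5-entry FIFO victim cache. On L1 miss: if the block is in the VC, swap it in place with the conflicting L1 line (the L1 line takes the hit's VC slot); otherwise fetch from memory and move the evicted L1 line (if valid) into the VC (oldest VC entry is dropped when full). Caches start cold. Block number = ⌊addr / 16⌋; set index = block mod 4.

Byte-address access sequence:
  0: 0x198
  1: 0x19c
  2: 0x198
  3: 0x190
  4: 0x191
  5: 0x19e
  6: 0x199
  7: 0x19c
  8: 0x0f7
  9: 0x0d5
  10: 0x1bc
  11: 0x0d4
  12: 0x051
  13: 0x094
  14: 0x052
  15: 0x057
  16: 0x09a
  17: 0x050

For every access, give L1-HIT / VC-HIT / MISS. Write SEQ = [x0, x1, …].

SEQ = [MISS, L1-HIT, L1-HIT, L1-HIT, L1-HIT, L1-HIT, L1-HIT, L1-HIT, MISS, MISS, MISS, L1-HIT, MISS, MISS, VC-HIT, L1-HIT, VC-HIT, VC-HIT]

#0 0x198→b25/s1 MISS; vc=[]
#1 0x19c→b25/s1 L1-HIT; vc=[]
#2 0x198→b25/s1 L1-HIT; vc=[]
#3 0x190→b25/s1 L1-HIT; vc=[]
#4 0x191→b25/s1 L1-HIT; vc=[]
#5 0x19e→b25/s1 L1-HIT; vc=[]
#6 0x199→b25/s1 L1-HIT; vc=[]
#7 0x19c→b25/s1 L1-HIT; vc=[]
#8 0xf7→b15/s3 MISS; vc=[]
#9 0xd5→b13/s1 MISS; vc=[25]
#10 0x1bc→b27/s3 MISS; vc=[25,15]
#11 0xd4→b13/s1 L1-HIT; vc=[25,15]
#12 0x51→b5/s1 MISS; vc=[25,15,13]
#13 0x94→b9/s1 MISS; vc=[25,15,13,5]
#14 0x52→b5/s1 VC-HIT; vc=[25,15,13,9]
#15 0x57→b5/s1 L1-HIT; vc=[25,15,13,9]
#16 0x9a→b9/s1 VC-HIT; vc=[25,15,13,5]
#17 0x50→b5/s1 VC-HIT; vc=[25,15,13,9]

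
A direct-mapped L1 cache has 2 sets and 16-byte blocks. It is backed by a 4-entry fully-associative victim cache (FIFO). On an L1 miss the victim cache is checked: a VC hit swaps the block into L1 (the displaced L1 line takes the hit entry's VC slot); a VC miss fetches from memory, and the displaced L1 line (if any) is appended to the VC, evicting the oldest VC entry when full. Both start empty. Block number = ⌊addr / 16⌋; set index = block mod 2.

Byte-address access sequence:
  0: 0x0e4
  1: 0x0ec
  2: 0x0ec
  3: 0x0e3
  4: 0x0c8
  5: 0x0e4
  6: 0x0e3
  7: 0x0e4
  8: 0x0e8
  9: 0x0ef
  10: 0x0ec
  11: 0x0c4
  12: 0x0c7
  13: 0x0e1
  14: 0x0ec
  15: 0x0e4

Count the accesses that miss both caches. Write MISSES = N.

#0 0xe4→b14/s0 MISS; vc=[]
#1 0xec→b14/s0 L1-HIT; vc=[]
#2 0xec→b14/s0 L1-HIT; vc=[]
#3 0xe3→b14/s0 L1-HIT; vc=[]
#4 0xc8→b12/s0 MISS; vc=[14]
#5 0xe4→b14/s0 VC-HIT; vc=[12]
#6 0xe3→b14/s0 L1-HIT; vc=[12]
#7 0xe4→b14/s0 L1-HIT; vc=[12]
#8 0xe8→b14/s0 L1-HIT; vc=[12]
#9 0xef→b14/s0 L1-HIT; vc=[12]
#10 0xec→b14/s0 L1-HIT; vc=[12]
#11 0xc4→b12/s0 VC-HIT; vc=[14]
#12 0xc7→b12/s0 L1-HIT; vc=[14]
#13 0xe1→b14/s0 VC-HIT; vc=[12]
#14 0xec→b14/s0 L1-HIT; vc=[12]
#15 0xe4→b14/s0 L1-HIT; vc=[12]

MISSES = 2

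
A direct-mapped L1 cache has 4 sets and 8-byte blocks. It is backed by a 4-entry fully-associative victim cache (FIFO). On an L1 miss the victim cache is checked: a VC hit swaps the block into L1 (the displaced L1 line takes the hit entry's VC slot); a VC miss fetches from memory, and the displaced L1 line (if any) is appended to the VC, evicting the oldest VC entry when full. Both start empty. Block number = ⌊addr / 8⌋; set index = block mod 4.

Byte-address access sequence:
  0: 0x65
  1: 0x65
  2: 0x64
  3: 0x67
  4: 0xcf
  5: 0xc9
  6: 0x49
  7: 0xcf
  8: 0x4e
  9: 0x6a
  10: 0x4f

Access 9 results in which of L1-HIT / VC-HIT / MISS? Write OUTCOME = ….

  [0] addr=0x65 blk=12 s=0: MISS | VC []
  [1] addr=0x65 blk=12 s=0: L1-HIT | VC []
  [2] addr=0x64 blk=12 s=0: L1-HIT | VC []
  [3] addr=0x67 blk=12 s=0: L1-HIT | VC []
  [4] addr=0xcf blk=25 s=1: MISS | VC []
  [5] addr=0xc9 blk=25 s=1: L1-HIT | VC []
  [6] addr=0x49 blk=9 s=1: MISS | VC [25]
  [7] addr=0xcf blk=25 s=1: VC-HIT | VC [9]
  [8] addr=0x4e blk=9 s=1: VC-HIT | VC [25]
  [9] addr=0x6a blk=13 s=1: MISS | VC [25, 9]
  [10] addr=0x4f blk=9 s=1: VC-HIT | VC [25, 13]

OUTCOME = MISS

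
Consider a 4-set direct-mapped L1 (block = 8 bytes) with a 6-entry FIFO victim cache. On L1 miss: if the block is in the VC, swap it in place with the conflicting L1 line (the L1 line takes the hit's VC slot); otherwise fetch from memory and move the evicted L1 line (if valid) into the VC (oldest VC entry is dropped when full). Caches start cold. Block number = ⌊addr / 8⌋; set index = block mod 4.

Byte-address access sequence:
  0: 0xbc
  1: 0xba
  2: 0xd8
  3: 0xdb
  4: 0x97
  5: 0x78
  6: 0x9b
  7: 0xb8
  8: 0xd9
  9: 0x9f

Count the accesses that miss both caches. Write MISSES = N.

  [0] addr=0xbc blk=23 s=3: MISS | VC []
  [1] addr=0xba blk=23 s=3: L1-HIT | VC []
  [2] addr=0xd8 blk=27 s=3: MISS | VC [23]
  [3] addr=0xdb blk=27 s=3: L1-HIT | VC [23]
  [4] addr=0x97 blk=18 s=2: MISS | VC [23]
  [5] addr=0x78 blk=15 s=3: MISS | VC [23, 27]
  [6] addr=0x9b blk=19 s=3: MISS | VC [23, 27, 15]
  [7] addr=0xb8 blk=23 s=3: VC-HIT | VC [19, 27, 15]
  [8] addr=0xd9 blk=27 s=3: VC-HIT | VC [19, 23, 15]
  [9] addr=0x9f blk=19 s=3: VC-HIT | VC [27, 23, 15]

MISSES = 5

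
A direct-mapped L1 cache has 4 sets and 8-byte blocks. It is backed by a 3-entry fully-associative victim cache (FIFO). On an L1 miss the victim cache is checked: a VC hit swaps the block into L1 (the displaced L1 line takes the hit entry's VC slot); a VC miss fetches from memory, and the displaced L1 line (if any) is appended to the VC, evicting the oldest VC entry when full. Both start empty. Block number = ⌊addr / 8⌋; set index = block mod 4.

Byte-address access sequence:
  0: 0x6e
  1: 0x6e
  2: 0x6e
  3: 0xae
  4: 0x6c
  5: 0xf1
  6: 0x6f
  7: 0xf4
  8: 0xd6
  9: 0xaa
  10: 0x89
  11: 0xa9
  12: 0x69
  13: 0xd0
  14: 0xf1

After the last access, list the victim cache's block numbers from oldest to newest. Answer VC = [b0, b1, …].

#0 0x6e→b13/s1 MISS; vc=[]
#1 0x6e→b13/s1 L1-HIT; vc=[]
#2 0x6e→b13/s1 L1-HIT; vc=[]
#3 0xae→b21/s1 MISS; vc=[13]
#4 0x6c→b13/s1 VC-HIT; vc=[21]
#5 0xf1→b30/s2 MISS; vc=[21]
#6 0x6f→b13/s1 L1-HIT; vc=[21]
#7 0xf4→b30/s2 L1-HIT; vc=[21]
#8 0xd6→b26/s2 MISS; vc=[21,30]
#9 0xaa→b21/s1 VC-HIT; vc=[13,30]
#10 0x89→b17/s1 MISS; vc=[13,30,21]
#11 0xa9→b21/s1 VC-HIT; vc=[13,30,17]
#12 0x69→b13/s1 VC-HIT; vc=[21,30,17]
#13 0xd0→b26/s2 L1-HIT; vc=[21,30,17]
#14 0xf1→b30/s2 VC-HIT; vc=[21,26,17]

VC = [21, 26, 17]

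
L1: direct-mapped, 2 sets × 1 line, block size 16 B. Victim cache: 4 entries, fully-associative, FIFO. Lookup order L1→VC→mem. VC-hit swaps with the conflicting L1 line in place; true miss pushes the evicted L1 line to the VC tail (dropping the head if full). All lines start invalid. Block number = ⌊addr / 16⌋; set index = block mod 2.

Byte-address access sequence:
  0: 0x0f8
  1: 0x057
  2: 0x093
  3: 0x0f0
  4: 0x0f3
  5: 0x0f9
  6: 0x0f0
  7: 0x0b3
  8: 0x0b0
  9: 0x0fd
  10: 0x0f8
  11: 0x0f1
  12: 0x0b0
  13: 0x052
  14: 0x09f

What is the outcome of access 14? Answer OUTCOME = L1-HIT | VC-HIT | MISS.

#0 0xf8→b15/s1 MISS; vc=[]
#1 0x57→b5/s1 MISS; vc=[15]
#2 0x93→b9/s1 MISS; vc=[15,5]
#3 0xf0→b15/s1 VC-HIT; vc=[9,5]
#4 0xf3→b15/s1 L1-HIT; vc=[9,5]
#5 0xf9→b15/s1 L1-HIT; vc=[9,5]
#6 0xf0→b15/s1 L1-HIT; vc=[9,5]
#7 0xb3→b11/s1 MISS; vc=[9,5,15]
#8 0xb0→b11/s1 L1-HIT; vc=[9,5,15]
#9 0xfd→b15/s1 VC-HIT; vc=[9,5,11]
#10 0xf8→b15/s1 L1-HIT; vc=[9,5,11]
#11 0xf1→b15/s1 L1-HIT; vc=[9,5,11]
#12 0xb0→b11/s1 VC-HIT; vc=[9,5,15]
#13 0x52→b5/s1 VC-HIT; vc=[9,11,15]
#14 0x9f→b9/s1 VC-HIT; vc=[5,11,15]

OUTCOME = VC-HIT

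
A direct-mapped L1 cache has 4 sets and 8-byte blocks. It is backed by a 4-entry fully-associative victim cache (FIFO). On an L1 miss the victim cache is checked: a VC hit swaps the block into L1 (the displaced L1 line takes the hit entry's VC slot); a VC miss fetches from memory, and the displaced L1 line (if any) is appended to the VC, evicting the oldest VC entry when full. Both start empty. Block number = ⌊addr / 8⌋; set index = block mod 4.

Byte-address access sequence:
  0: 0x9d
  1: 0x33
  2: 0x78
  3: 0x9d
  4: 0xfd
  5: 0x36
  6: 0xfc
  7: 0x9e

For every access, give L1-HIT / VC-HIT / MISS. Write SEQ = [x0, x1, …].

#0 0x9d→b19/s3 MISS; vc=[]
#1 0x33→b6/s2 MISS; vc=[]
#2 0x78→b15/s3 MISS; vc=[19]
#3 0x9d→b19/s3 VC-HIT; vc=[15]
#4 0xfd→b31/s3 MISS; vc=[15,19]
#5 0x36→b6/s2 L1-HIT; vc=[15,19]
#6 0xfc→b31/s3 L1-HIT; vc=[15,19]
#7 0x9e→b19/s3 VC-HIT; vc=[15,31]

SEQ = [MISS, MISS, MISS, VC-HIT, MISS, L1-HIT, L1-HIT, VC-HIT]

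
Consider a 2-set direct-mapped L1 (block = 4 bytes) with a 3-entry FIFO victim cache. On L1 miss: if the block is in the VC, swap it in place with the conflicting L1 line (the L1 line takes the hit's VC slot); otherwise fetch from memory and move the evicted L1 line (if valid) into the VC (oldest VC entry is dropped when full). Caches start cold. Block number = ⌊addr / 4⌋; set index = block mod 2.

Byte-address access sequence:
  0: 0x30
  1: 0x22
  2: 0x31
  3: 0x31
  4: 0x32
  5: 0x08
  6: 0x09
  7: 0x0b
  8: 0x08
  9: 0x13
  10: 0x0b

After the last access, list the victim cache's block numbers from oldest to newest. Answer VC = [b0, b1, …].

VC = [8, 12, 4]

  [0] addr=0x30 blk=12 s=0: MISS | VC []
  [1] addr=0x22 blk=8 s=0: MISS | VC [12]
  [2] addr=0x31 blk=12 s=0: VC-HIT | VC [8]
  [3] addr=0x31 blk=12 s=0: L1-HIT | VC [8]
  [4] addr=0x32 blk=12 s=0: L1-HIT | VC [8]
  [5] addr=0x8 blk=2 s=0: MISS | VC [8, 12]
  [6] addr=0x9 blk=2 s=0: L1-HIT | VC [8, 12]
  [7] addr=0xb blk=2 s=0: L1-HIT | VC [8, 12]
  [8] addr=0x8 blk=2 s=0: L1-HIT | VC [8, 12]
  [9] addr=0x13 blk=4 s=0: MISS | VC [8, 12, 2]
  [10] addr=0xb blk=2 s=0: VC-HIT | VC [8, 12, 4]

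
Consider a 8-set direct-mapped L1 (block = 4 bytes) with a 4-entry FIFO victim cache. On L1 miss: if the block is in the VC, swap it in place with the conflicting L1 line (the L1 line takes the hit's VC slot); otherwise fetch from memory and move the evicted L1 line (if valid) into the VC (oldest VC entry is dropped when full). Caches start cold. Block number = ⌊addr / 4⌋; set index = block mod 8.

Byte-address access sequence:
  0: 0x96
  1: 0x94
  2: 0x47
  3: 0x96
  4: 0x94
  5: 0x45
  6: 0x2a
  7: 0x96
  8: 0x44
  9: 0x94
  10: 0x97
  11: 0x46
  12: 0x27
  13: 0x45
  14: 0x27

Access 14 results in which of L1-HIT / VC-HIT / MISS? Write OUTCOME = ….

OUTCOME = VC-HIT

  [0] addr=0x96 blk=37 s=5: MISS | VC []
  [1] addr=0x94 blk=37 s=5: L1-HIT | VC []
  [2] addr=0x47 blk=17 s=1: MISS | VC []
  [3] addr=0x96 blk=37 s=5: L1-HIT | VC []
  [4] addr=0x94 blk=37 s=5: L1-HIT | VC []
  [5] addr=0x45 blk=17 s=1: L1-HIT | VC []
  [6] addr=0x2a blk=10 s=2: MISS | VC []
  [7] addr=0x96 blk=37 s=5: L1-HIT | VC []
  [8] addr=0x44 blk=17 s=1: L1-HIT | VC []
  [9] addr=0x94 blk=37 s=5: L1-HIT | VC []
  [10] addr=0x97 blk=37 s=5: L1-HIT | VC []
  [11] addr=0x46 blk=17 s=1: L1-HIT | VC []
  [12] addr=0x27 blk=9 s=1: MISS | VC [17]
  [13] addr=0x45 blk=17 s=1: VC-HIT | VC [9]
  [14] addr=0x27 blk=9 s=1: VC-HIT | VC [17]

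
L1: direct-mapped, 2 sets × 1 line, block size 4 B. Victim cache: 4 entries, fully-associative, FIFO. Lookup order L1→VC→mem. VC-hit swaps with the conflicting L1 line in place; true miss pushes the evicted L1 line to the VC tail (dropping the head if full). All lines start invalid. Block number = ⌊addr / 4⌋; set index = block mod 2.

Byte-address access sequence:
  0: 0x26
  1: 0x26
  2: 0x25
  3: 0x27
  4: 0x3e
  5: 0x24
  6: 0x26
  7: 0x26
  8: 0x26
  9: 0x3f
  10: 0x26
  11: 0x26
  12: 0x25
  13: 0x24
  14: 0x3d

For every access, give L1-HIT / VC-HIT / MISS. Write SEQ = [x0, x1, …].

SEQ = [MISS, L1-HIT, L1-HIT, L1-HIT, MISS, VC-HIT, L1-HIT, L1-HIT, L1-HIT, VC-HIT, VC-HIT, L1-HIT, L1-HIT, L1-HIT, VC-HIT]

#0 0x26→b9/s1 MISS; vc=[]
#1 0x26→b9/s1 L1-HIT; vc=[]
#2 0x25→b9/s1 L1-HIT; vc=[]
#3 0x27→b9/s1 L1-HIT; vc=[]
#4 0x3e→b15/s1 MISS; vc=[9]
#5 0x24→b9/s1 VC-HIT; vc=[15]
#6 0x26→b9/s1 L1-HIT; vc=[15]
#7 0x26→b9/s1 L1-HIT; vc=[15]
#8 0x26→b9/s1 L1-HIT; vc=[15]
#9 0x3f→b15/s1 VC-HIT; vc=[9]
#10 0x26→b9/s1 VC-HIT; vc=[15]
#11 0x26→b9/s1 L1-HIT; vc=[15]
#12 0x25→b9/s1 L1-HIT; vc=[15]
#13 0x24→b9/s1 L1-HIT; vc=[15]
#14 0x3d→b15/s1 VC-HIT; vc=[9]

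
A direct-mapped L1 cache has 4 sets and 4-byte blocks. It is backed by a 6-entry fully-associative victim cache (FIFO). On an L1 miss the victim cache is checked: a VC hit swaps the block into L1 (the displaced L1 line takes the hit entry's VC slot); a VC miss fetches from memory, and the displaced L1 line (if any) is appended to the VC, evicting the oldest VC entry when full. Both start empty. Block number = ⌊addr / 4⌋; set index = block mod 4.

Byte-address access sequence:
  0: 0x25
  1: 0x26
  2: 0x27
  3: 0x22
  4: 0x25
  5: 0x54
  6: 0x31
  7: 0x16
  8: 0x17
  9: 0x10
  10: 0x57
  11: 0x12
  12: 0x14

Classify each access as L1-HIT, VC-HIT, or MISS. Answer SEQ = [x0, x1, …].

  [0] addr=0x25 blk=9 s=1: MISS | VC []
  [1] addr=0x26 blk=9 s=1: L1-HIT | VC []
  [2] addr=0x27 blk=9 s=1: L1-HIT | VC []
  [3] addr=0x22 blk=8 s=0: MISS | VC []
  [4] addr=0x25 blk=9 s=1: L1-HIT | VC []
  [5] addr=0x54 blk=21 s=1: MISS | VC [9]
  [6] addr=0x31 blk=12 s=0: MISS | VC [9, 8]
  [7] addr=0x16 blk=5 s=1: MISS | VC [9, 8, 21]
  [8] addr=0x17 blk=5 s=1: L1-HIT | VC [9, 8, 21]
  [9] addr=0x10 blk=4 s=0: MISS | VC [9, 8, 21, 12]
  [10] addr=0x57 blk=21 s=1: VC-HIT | VC [9, 8, 5, 12]
  [11] addr=0x12 blk=4 s=0: L1-HIT | VC [9, 8, 5, 12]
  [12] addr=0x14 blk=5 s=1: VC-HIT | VC [9, 8, 21, 12]

SEQ = [MISS, L1-HIT, L1-HIT, MISS, L1-HIT, MISS, MISS, MISS, L1-HIT, MISS, VC-HIT, L1-HIT, VC-HIT]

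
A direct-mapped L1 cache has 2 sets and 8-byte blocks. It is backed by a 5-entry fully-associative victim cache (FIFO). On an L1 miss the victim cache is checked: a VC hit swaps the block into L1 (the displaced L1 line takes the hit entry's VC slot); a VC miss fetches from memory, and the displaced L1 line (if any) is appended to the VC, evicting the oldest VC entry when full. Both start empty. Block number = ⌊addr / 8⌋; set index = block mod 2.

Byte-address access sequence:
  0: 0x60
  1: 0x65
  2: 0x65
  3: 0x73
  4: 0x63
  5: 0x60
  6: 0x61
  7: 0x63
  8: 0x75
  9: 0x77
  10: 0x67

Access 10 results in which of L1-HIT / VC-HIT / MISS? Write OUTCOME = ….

0: 0x60 (blk 12, set 0) → MISS  vc=[]
1: 0x65 (blk 12, set 0) → L1-HIT  vc=[]
2: 0x65 (blk 12, set 0) → L1-HIT  vc=[]
3: 0x73 (blk 14, set 0) → MISS  vc=[12]
4: 0x63 (blk 12, set 0) → VC-HIT  vc=[14]
5: 0x60 (blk 12, set 0) → L1-HIT  vc=[14]
6: 0x61 (blk 12, set 0) → L1-HIT  vc=[14]
7: 0x63 (blk 12, set 0) → L1-HIT  vc=[14]
8: 0x75 (blk 14, set 0) → VC-HIT  vc=[12]
9: 0x77 (blk 14, set 0) → L1-HIT  vc=[12]
10: 0x67 (blk 12, set 0) → VC-HIT  vc=[14]

OUTCOME = VC-HIT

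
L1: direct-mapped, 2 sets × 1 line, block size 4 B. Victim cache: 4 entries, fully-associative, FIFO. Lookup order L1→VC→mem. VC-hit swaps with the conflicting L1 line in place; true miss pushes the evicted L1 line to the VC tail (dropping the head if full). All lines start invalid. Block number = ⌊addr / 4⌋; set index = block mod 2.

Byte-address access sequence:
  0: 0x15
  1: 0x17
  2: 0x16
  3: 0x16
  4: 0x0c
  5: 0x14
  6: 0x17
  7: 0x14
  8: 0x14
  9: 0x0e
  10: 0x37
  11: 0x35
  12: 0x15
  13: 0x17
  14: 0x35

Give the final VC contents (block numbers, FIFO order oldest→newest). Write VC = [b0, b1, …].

  [0] addr=0x15 blk=5 s=1: MISS | VC []
  [1] addr=0x17 blk=5 s=1: L1-HIT | VC []
  [2] addr=0x16 blk=5 s=1: L1-HIT | VC []
  [3] addr=0x16 blk=5 s=1: L1-HIT | VC []
  [4] addr=0xc blk=3 s=1: MISS | VC [5]
  [5] addr=0x14 blk=5 s=1: VC-HIT | VC [3]
  [6] addr=0x17 blk=5 s=1: L1-HIT | VC [3]
  [7] addr=0x14 blk=5 s=1: L1-HIT | VC [3]
  [8] addr=0x14 blk=5 s=1: L1-HIT | VC [3]
  [9] addr=0xe blk=3 s=1: VC-HIT | VC [5]
  [10] addr=0x37 blk=13 s=1: MISS | VC [5, 3]
  [11] addr=0x35 blk=13 s=1: L1-HIT | VC [5, 3]
  [12] addr=0x15 blk=5 s=1: VC-HIT | VC [13, 3]
  [13] addr=0x17 blk=5 s=1: L1-HIT | VC [13, 3]
  [14] addr=0x35 blk=13 s=1: VC-HIT | VC [5, 3]

VC = [5, 3]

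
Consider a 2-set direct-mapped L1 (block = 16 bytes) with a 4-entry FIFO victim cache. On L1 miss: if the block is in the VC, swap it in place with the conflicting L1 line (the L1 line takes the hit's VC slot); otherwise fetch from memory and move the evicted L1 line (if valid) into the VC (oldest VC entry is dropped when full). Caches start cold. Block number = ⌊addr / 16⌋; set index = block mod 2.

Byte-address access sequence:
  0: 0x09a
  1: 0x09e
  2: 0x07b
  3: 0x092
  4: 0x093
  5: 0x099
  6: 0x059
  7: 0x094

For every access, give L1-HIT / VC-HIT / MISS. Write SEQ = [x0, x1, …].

SEQ = [MISS, L1-HIT, MISS, VC-HIT, L1-HIT, L1-HIT, MISS, VC-HIT]

#0 0x9a→b9/s1 MISS; vc=[]
#1 0x9e→b9/s1 L1-HIT; vc=[]
#2 0x7b→b7/s1 MISS; vc=[9]
#3 0x92→b9/s1 VC-HIT; vc=[7]
#4 0x93→b9/s1 L1-HIT; vc=[7]
#5 0x99→b9/s1 L1-HIT; vc=[7]
#6 0x59→b5/s1 MISS; vc=[7,9]
#7 0x94→b9/s1 VC-HIT; vc=[7,5]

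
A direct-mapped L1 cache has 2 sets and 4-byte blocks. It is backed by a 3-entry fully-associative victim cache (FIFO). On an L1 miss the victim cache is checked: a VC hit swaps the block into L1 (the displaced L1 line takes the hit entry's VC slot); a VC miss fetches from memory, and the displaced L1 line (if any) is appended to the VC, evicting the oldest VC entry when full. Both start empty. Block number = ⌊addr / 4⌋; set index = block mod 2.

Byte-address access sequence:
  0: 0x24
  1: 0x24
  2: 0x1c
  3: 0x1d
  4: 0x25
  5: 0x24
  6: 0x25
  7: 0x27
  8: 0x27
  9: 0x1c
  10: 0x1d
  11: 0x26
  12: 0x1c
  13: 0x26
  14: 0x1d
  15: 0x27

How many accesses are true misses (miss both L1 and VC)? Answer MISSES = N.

MISSES = 2

#0 0x24→b9/s1 MISS; vc=[]
#1 0x24→b9/s1 L1-HIT; vc=[]
#2 0x1c→b7/s1 MISS; vc=[9]
#3 0x1d→b7/s1 L1-HIT; vc=[9]
#4 0x25→b9/s1 VC-HIT; vc=[7]
#5 0x24→b9/s1 L1-HIT; vc=[7]
#6 0x25→b9/s1 L1-HIT; vc=[7]
#7 0x27→b9/s1 L1-HIT; vc=[7]
#8 0x27→b9/s1 L1-HIT; vc=[7]
#9 0x1c→b7/s1 VC-HIT; vc=[9]
#10 0x1d→b7/s1 L1-HIT; vc=[9]
#11 0x26→b9/s1 VC-HIT; vc=[7]
#12 0x1c→b7/s1 VC-HIT; vc=[9]
#13 0x26→b9/s1 VC-HIT; vc=[7]
#14 0x1d→b7/s1 VC-HIT; vc=[9]
#15 0x27→b9/s1 VC-HIT; vc=[7]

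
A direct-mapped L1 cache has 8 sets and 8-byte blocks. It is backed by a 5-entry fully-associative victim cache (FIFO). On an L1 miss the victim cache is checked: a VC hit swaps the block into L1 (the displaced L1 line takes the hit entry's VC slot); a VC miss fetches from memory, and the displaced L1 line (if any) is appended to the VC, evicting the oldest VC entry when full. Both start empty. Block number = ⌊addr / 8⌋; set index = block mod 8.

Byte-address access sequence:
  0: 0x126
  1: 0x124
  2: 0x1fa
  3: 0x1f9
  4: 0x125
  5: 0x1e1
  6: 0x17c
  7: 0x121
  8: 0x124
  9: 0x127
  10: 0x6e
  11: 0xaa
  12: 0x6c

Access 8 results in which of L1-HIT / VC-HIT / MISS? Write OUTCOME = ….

  [0] addr=0x126 blk=36 s=4: MISS | VC []
  [1] addr=0x124 blk=36 s=4: L1-HIT | VC []
  [2] addr=0x1fa blk=63 s=7: MISS | VC []
  [3] addr=0x1f9 blk=63 s=7: L1-HIT | VC []
  [4] addr=0x125 blk=36 s=4: L1-HIT | VC []
  [5] addr=0x1e1 blk=60 s=4: MISS | VC [36]
  [6] addr=0x17c blk=47 s=7: MISS | VC [36, 63]
  [7] addr=0x121 blk=36 s=4: VC-HIT | VC [60, 63]
  [8] addr=0x124 blk=36 s=4: L1-HIT | VC [60, 63]
  [9] addr=0x127 blk=36 s=4: L1-HIT | VC [60, 63]
  [10] addr=0x6e blk=13 s=5: MISS | VC [60, 63]
  [11] addr=0xaa blk=21 s=5: MISS | VC [60, 63, 13]
  [12] addr=0x6c blk=13 s=5: VC-HIT | VC [60, 63, 21]

OUTCOME = L1-HIT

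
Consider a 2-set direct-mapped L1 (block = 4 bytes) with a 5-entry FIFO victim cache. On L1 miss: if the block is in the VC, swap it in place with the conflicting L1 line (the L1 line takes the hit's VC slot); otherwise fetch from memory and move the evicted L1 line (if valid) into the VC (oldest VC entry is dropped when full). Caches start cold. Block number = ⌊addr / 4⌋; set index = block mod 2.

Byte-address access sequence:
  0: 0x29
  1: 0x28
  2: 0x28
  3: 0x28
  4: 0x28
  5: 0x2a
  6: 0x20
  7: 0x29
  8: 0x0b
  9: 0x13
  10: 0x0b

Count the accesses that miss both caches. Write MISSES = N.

MISSES = 4

0: 0x29 (blk 10, set 0) → MISS  vc=[]
1: 0x28 (blk 10, set 0) → L1-HIT  vc=[]
2: 0x28 (blk 10, set 0) → L1-HIT  vc=[]
3: 0x28 (blk 10, set 0) → L1-HIT  vc=[]
4: 0x28 (blk 10, set 0) → L1-HIT  vc=[]
5: 0x2a (blk 10, set 0) → L1-HIT  vc=[]
6: 0x20 (blk 8, set 0) → MISS  vc=[10]
7: 0x29 (blk 10, set 0) → VC-HIT  vc=[8]
8: 0xb (blk 2, set 0) → MISS  vc=[8, 10]
9: 0x13 (blk 4, set 0) → MISS  vc=[8, 10, 2]
10: 0xb (blk 2, set 0) → VC-HIT  vc=[8, 10, 4]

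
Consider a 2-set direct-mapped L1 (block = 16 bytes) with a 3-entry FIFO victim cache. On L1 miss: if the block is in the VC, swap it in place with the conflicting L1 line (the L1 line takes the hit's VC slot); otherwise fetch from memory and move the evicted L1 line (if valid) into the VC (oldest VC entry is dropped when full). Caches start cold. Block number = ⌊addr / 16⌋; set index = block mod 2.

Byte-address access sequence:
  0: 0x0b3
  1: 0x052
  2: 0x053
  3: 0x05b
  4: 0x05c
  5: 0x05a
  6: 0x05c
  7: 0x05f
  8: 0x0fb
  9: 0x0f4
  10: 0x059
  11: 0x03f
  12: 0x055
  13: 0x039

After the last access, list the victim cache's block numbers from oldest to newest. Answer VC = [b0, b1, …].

#0 0xb3→b11/s1 MISS; vc=[]
#1 0x52→b5/s1 MISS; vc=[11]
#2 0x53→b5/s1 L1-HIT; vc=[11]
#3 0x5b→b5/s1 L1-HIT; vc=[11]
#4 0x5c→b5/s1 L1-HIT; vc=[11]
#5 0x5a→b5/s1 L1-HIT; vc=[11]
#6 0x5c→b5/s1 L1-HIT; vc=[11]
#7 0x5f→b5/s1 L1-HIT; vc=[11]
#8 0xfb→b15/s1 MISS; vc=[11,5]
#9 0xf4→b15/s1 L1-HIT; vc=[11,5]
#10 0x59→b5/s1 VC-HIT; vc=[11,15]
#11 0x3f→b3/s1 MISS; vc=[11,15,5]
#12 0x55→b5/s1 VC-HIT; vc=[11,15,3]
#13 0x39→b3/s1 VC-HIT; vc=[11,15,5]

VC = [11, 15, 5]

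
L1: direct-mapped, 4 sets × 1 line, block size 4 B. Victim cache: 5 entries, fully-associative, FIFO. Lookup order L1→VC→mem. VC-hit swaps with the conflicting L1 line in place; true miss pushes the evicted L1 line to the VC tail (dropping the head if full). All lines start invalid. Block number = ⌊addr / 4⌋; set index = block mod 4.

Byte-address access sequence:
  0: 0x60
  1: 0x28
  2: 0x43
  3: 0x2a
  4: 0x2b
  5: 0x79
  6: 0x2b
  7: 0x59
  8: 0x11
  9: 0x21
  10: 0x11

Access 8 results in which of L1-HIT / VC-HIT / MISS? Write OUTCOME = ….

0: 0x60 (blk 24, set 0) → MISS  vc=[]
1: 0x28 (blk 10, set 2) → MISS  vc=[]
2: 0x43 (blk 16, set 0) → MISS  vc=[24]
3: 0x2a (blk 10, set 2) → L1-HIT  vc=[24]
4: 0x2b (blk 10, set 2) → L1-HIT  vc=[24]
5: 0x79 (blk 30, set 2) → MISS  vc=[24, 10]
6: 0x2b (blk 10, set 2) → VC-HIT  vc=[24, 30]
7: 0x59 (blk 22, set 2) → MISS  vc=[24, 30, 10]
8: 0x11 (blk 4, set 0) → MISS  vc=[24, 30, 10, 16]
9: 0x21 (blk 8, set 0) → MISS  vc=[24, 30, 10, 16, 4]
10: 0x11 (blk 4, set 0) → VC-HIT  vc=[24, 30, 10, 16, 8]

OUTCOME = MISS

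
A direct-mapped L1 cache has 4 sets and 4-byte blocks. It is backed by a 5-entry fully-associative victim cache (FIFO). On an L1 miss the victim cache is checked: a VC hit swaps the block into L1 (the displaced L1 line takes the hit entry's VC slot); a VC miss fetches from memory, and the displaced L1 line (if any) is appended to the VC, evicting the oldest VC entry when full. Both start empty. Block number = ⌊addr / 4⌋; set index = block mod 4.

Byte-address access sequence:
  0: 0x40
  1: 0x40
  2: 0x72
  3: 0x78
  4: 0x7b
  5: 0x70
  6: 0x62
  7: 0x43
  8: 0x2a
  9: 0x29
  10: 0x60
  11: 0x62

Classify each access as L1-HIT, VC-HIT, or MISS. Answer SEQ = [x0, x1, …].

SEQ = [MISS, L1-HIT, MISS, MISS, L1-HIT, L1-HIT, MISS, VC-HIT, MISS, L1-HIT, VC-HIT, L1-HIT]

0: 0x40 (blk 16, set 0) → MISS  vc=[]
1: 0x40 (blk 16, set 0) → L1-HIT  vc=[]
2: 0x72 (blk 28, set 0) → MISS  vc=[16]
3: 0x78 (blk 30, set 2) → MISS  vc=[16]
4: 0x7b (blk 30, set 2) → L1-HIT  vc=[16]
5: 0x70 (blk 28, set 0) → L1-HIT  vc=[16]
6: 0x62 (blk 24, set 0) → MISS  vc=[16, 28]
7: 0x43 (blk 16, set 0) → VC-HIT  vc=[24, 28]
8: 0x2a (blk 10, set 2) → MISS  vc=[24, 28, 30]
9: 0x29 (blk 10, set 2) → L1-HIT  vc=[24, 28, 30]
10: 0x60 (blk 24, set 0) → VC-HIT  vc=[16, 28, 30]
11: 0x62 (blk 24, set 0) → L1-HIT  vc=[16, 28, 30]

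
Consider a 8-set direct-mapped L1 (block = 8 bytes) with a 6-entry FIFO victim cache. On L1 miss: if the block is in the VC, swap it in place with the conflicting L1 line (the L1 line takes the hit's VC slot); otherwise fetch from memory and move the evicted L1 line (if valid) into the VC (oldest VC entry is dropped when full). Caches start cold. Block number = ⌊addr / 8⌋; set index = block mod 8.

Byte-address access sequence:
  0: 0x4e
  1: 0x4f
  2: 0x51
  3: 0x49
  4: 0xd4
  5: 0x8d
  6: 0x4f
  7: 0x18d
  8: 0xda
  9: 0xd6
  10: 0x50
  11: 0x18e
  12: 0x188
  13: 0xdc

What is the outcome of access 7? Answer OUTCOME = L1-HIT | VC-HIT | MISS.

0: 0x4e (blk 9, set 1) → MISS  vc=[]
1: 0x4f (blk 9, set 1) → L1-HIT  vc=[]
2: 0x51 (blk 10, set 2) → MISS  vc=[]
3: 0x49 (blk 9, set 1) → L1-HIT  vc=[]
4: 0xd4 (blk 26, set 2) → MISS  vc=[10]
5: 0x8d (blk 17, set 1) → MISS  vc=[10, 9]
6: 0x4f (blk 9, set 1) → VC-HIT  vc=[10, 17]
7: 0x18d (blk 49, set 1) → MISS  vc=[10, 17, 9]
8: 0xda (blk 27, set 3) → MISS  vc=[10, 17, 9]
9: 0xd6 (blk 26, set 2) → L1-HIT  vc=[10, 17, 9]
10: 0x50 (blk 10, set 2) → VC-HIT  vc=[26, 17, 9]
11: 0x18e (blk 49, set 1) → L1-HIT  vc=[26, 17, 9]
12: 0x188 (blk 49, set 1) → L1-HIT  vc=[26, 17, 9]
13: 0xdc (blk 27, set 3) → L1-HIT  vc=[26, 17, 9]

OUTCOME = MISS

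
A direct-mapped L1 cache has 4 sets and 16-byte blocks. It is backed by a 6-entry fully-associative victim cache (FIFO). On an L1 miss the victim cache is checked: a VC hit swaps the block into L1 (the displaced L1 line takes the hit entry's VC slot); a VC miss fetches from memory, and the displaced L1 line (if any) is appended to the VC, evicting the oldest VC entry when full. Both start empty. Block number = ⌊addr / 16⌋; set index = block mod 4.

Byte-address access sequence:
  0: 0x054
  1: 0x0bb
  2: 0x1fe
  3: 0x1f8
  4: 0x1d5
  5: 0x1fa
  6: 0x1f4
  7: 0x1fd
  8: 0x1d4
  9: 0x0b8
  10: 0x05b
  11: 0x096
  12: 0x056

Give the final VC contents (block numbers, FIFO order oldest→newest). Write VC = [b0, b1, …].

VC = [31, 29, 9]

  [0] addr=0x54 blk=5 s=1: MISS | VC []
  [1] addr=0xbb blk=11 s=3: MISS | VC []
  [2] addr=0x1fe blk=31 s=3: MISS | VC [11]
  [3] addr=0x1f8 blk=31 s=3: L1-HIT | VC [11]
  [4] addr=0x1d5 blk=29 s=1: MISS | VC [11, 5]
  [5] addr=0x1fa blk=31 s=3: L1-HIT | VC [11, 5]
  [6] addr=0x1f4 blk=31 s=3: L1-HIT | VC [11, 5]
  [7] addr=0x1fd blk=31 s=3: L1-HIT | VC [11, 5]
  [8] addr=0x1d4 blk=29 s=1: L1-HIT | VC [11, 5]
  [9] addr=0xb8 blk=11 s=3: VC-HIT | VC [31, 5]
  [10] addr=0x5b blk=5 s=1: VC-HIT | VC [31, 29]
  [11] addr=0x96 blk=9 s=1: MISS | VC [31, 29, 5]
  [12] addr=0x56 blk=5 s=1: VC-HIT | VC [31, 29, 9]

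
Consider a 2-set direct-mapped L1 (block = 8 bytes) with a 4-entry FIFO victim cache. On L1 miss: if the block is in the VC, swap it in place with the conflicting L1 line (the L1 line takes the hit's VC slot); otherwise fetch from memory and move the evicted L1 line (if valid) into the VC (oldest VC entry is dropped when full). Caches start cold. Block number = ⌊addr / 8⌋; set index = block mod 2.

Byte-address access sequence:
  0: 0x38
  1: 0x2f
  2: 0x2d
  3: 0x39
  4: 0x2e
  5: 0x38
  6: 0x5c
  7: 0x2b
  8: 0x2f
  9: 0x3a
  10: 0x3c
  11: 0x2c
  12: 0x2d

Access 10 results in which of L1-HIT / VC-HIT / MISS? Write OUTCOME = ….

OUTCOME = L1-HIT

#0 0x38→b7/s1 MISS; vc=[]
#1 0x2f→b5/s1 MISS; vc=[7]
#2 0x2d→b5/s1 L1-HIT; vc=[7]
#3 0x39→b7/s1 VC-HIT; vc=[5]
#4 0x2e→b5/s1 VC-HIT; vc=[7]
#5 0x38→b7/s1 VC-HIT; vc=[5]
#6 0x5c→b11/s1 MISS; vc=[5,7]
#7 0x2b→b5/s1 VC-HIT; vc=[11,7]
#8 0x2f→b5/s1 L1-HIT; vc=[11,7]
#9 0x3a→b7/s1 VC-HIT; vc=[11,5]
#10 0x3c→b7/s1 L1-HIT; vc=[11,5]
#11 0x2c→b5/s1 VC-HIT; vc=[11,7]
#12 0x2d→b5/s1 L1-HIT; vc=[11,7]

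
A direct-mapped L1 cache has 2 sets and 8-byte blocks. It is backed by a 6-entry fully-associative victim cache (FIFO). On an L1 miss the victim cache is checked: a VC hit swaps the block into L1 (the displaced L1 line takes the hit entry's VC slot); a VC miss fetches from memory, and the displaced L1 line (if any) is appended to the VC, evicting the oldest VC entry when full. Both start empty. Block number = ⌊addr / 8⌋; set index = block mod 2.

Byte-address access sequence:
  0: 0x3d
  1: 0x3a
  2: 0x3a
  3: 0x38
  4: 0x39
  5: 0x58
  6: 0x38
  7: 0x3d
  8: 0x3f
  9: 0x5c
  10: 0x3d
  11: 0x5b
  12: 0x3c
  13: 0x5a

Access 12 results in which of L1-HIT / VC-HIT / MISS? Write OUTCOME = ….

#0 0x3d→b7/s1 MISS; vc=[]
#1 0x3a→b7/s1 L1-HIT; vc=[]
#2 0x3a→b7/s1 L1-HIT; vc=[]
#3 0x38→b7/s1 L1-HIT; vc=[]
#4 0x39→b7/s1 L1-HIT; vc=[]
#5 0x58→b11/s1 MISS; vc=[7]
#6 0x38→b7/s1 VC-HIT; vc=[11]
#7 0x3d→b7/s1 L1-HIT; vc=[11]
#8 0x3f→b7/s1 L1-HIT; vc=[11]
#9 0x5c→b11/s1 VC-HIT; vc=[7]
#10 0x3d→b7/s1 VC-HIT; vc=[11]
#11 0x5b→b11/s1 VC-HIT; vc=[7]
#12 0x3c→b7/s1 VC-HIT; vc=[11]
#13 0x5a→b11/s1 VC-HIT; vc=[7]

OUTCOME = VC-HIT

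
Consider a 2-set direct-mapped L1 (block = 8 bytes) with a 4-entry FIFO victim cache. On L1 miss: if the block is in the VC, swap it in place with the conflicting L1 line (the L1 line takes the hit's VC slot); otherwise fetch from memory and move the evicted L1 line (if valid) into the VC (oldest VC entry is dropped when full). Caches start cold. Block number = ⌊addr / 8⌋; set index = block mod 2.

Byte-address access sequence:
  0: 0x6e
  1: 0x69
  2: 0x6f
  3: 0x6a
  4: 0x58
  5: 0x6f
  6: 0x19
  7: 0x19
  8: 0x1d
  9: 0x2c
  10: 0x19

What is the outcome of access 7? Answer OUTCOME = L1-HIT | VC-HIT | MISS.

0: 0x6e (blk 13, set 1) → MISS  vc=[]
1: 0x69 (blk 13, set 1) → L1-HIT  vc=[]
2: 0x6f (blk 13, set 1) → L1-HIT  vc=[]
3: 0x6a (blk 13, set 1) → L1-HIT  vc=[]
4: 0x58 (blk 11, set 1) → MISS  vc=[13]
5: 0x6f (blk 13, set 1) → VC-HIT  vc=[11]
6: 0x19 (blk 3, set 1) → MISS  vc=[11, 13]
7: 0x19 (blk 3, set 1) → L1-HIT  vc=[11, 13]
8: 0x1d (blk 3, set 1) → L1-HIT  vc=[11, 13]
9: 0x2c (blk 5, set 1) → MISS  vc=[11, 13, 3]
10: 0x19 (blk 3, set 1) → VC-HIT  vc=[11, 13, 5]

OUTCOME = L1-HIT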